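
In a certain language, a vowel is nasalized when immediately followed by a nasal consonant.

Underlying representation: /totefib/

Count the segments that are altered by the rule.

No segment meets the rule's conditions.

0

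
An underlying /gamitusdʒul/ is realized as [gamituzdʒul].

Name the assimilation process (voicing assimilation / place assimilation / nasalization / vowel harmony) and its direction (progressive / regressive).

voicing assimilation, regressive

/s/→[z].
Each target copies a feature from the following segment, so the direction is regressive.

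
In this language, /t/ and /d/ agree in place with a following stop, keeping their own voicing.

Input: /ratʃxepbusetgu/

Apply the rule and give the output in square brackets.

[ratʃxepbusekgu]

/t/ before /g/ (velar) → [k]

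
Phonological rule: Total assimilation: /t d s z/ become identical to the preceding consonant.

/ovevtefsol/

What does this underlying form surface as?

[ovevveffol]

/t/ after /v/ → [v] (total assimilation)
/s/ after /f/ → [f] (total assimilation)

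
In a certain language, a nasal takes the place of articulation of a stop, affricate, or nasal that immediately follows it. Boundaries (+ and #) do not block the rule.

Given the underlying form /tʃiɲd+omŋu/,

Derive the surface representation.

/ɲ/ before /d/ (alveolar) → [n]
/m/ before /ŋ/ (velar) → [ŋ]

[tʃind+oŋŋu]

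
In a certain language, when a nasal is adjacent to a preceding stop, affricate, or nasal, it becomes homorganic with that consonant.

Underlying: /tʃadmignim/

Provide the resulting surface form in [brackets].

[tʃadnigŋim]

/m/ after /d/ (alveolar) → [n]
/n/ after /g/ (velar) → [ŋ]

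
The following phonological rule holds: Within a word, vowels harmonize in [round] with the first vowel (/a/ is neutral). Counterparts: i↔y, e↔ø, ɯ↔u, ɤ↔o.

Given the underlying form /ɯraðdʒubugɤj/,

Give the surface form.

/u/ harmonizes with /ɯ/ ([-round]) → [ɯ]
/u/ harmonizes with /ɯ/ ([-round]) → [ɯ]

[ɯraðdʒɯbɯgɤj]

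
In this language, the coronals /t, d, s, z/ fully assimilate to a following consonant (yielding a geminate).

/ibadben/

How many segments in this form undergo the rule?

1

/d/ before /b/ → [b] (total assimilation)
1 segment changes.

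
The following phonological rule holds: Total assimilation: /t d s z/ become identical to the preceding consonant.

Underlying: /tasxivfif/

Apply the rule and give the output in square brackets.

[tasxivfif]

no segment meets the rule's conditions; no change.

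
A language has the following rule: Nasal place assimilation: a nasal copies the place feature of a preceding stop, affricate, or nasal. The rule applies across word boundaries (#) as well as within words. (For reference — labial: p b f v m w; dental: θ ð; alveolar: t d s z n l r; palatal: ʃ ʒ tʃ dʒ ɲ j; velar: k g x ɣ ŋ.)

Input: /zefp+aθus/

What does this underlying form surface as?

no segment meets the rule's conditions; no change.

[zefp+aθus]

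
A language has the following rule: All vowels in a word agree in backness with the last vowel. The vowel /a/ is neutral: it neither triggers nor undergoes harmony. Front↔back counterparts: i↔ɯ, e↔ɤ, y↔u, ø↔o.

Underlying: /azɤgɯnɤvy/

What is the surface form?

/ɤ/ harmonizes with /y/ ([-back]) → [e]
/ɯ/ harmonizes with /y/ ([-back]) → [i]
/ɤ/ harmonizes with /y/ ([-back]) → [e]

[azeginevy]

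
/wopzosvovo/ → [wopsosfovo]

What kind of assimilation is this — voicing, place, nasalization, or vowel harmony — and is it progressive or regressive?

/z/→[s] /v/→[f].
Each target copies a feature from the preceding segment, so the direction is progressive.

voicing assimilation, progressive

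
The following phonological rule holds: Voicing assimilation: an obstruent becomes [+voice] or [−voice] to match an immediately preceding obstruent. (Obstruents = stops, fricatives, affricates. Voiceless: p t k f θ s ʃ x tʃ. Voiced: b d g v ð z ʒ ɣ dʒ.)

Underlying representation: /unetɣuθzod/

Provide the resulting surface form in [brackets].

/ɣ/ after /t/ (voiceless) → [x]
/z/ after /θ/ (voiceless) → [s]

[unetxuθsod]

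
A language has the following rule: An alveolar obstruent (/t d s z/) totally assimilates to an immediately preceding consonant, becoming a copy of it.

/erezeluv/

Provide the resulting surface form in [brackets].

no segment meets the rule's conditions; no change.

[erezeluv]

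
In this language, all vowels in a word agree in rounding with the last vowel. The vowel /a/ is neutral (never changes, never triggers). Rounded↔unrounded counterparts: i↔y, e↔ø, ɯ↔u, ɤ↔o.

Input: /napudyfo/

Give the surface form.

[napudyfo]

no segment meets the rule's conditions; no change.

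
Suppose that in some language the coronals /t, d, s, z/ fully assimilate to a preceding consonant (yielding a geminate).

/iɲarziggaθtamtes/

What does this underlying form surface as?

/z/ after /r/ → [r] (total assimilation)
/t/ after /θ/ → [θ] (total assimilation)
/t/ after /m/ → [m] (total assimilation)

[iɲarriggaθθammes]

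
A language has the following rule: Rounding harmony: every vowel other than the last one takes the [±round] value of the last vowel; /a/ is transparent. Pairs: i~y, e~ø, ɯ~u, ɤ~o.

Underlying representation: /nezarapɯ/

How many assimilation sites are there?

No segment meets the rule's conditions.

0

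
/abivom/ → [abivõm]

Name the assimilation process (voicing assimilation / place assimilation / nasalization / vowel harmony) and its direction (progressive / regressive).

/o/→[õ].
Each target copies a feature from the following segment, so the direction is regressive.

nasalization, regressive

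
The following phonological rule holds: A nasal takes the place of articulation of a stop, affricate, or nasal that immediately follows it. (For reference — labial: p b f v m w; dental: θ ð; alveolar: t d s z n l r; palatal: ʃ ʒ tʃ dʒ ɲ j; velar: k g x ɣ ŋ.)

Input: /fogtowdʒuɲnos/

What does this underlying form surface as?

[fogtowdʒunnos]

/ɲ/ before /n/ (alveolar) → [n]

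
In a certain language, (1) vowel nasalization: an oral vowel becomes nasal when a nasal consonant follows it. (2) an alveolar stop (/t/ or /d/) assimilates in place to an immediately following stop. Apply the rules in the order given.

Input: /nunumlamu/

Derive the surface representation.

[nũnũmlãmu]

Rule 1: /u/ before nasal /n/ → [ũ]
Rule 1: /u/ before nasal /m/ → [ũ]
Rule 1: /a/ before nasal /m/ → [ã]
After rule 1: nũnũmlãmu
Rule 2: no segment meets the rule's conditions; no change.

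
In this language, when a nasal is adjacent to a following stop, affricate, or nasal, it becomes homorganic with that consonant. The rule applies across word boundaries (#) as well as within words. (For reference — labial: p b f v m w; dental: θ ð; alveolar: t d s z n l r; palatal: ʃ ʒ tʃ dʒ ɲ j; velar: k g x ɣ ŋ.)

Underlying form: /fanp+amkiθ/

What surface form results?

/n/ before /p/ (labial) → [m]
/m/ before /k/ (velar) → [ŋ]

[famp+aŋkiθ]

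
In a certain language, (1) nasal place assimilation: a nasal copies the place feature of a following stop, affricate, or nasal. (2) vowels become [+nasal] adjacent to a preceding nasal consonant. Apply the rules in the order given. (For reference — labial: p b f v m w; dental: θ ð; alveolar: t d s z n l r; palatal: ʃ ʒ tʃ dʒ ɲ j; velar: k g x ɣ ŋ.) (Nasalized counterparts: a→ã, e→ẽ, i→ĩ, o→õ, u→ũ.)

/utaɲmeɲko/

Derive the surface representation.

[utammẽŋko]

Rule 1: /ɲ/ before /m/ (labial) → [m]
Rule 1: /ɲ/ before /k/ (velar) → [ŋ]
After rule 1: utammeŋko
Rule 2: /e/ after nasal /m/ → [ẽ]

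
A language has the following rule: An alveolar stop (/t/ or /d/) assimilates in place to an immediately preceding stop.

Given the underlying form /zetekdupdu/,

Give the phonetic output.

/d/ after /k/ (velar) → [g]
/d/ after /p/ (labial) → [b]

[zetekgupbu]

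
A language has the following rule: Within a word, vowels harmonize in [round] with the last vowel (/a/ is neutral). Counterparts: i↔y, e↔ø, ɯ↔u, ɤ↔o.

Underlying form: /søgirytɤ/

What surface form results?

[segiritɤ]

/ø/ harmonizes with /ɤ/ ([-round]) → [e]
/y/ harmonizes with /ɤ/ ([-round]) → [i]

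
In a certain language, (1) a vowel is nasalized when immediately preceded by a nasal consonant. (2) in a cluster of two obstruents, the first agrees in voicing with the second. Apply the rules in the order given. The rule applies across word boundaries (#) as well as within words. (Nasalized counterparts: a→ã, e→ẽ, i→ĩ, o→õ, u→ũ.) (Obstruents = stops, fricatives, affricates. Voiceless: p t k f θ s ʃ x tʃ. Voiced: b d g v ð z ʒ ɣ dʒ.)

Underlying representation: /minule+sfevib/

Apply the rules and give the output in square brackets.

Rule 1: /i/ after nasal /m/ → [ĩ]
Rule 1: /u/ after nasal /n/ → [ũ]
After rule 1: mĩnũle+sfevib
Rule 2: no segment meets the rule's conditions; no change.

[mĩnũle+sfevib]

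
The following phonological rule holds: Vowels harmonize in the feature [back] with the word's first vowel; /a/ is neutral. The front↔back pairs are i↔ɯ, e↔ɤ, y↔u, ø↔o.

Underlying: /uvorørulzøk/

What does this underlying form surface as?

/ø/ harmonizes with /u/ ([+back]) → [o]
/ø/ harmonizes with /u/ ([+back]) → [o]

[uvororulzok]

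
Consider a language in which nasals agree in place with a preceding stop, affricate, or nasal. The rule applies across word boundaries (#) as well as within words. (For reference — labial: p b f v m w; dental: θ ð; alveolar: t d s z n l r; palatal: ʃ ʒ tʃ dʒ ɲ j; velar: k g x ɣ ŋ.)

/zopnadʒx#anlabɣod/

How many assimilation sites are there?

/n/ after /p/ (labial) → [m]
1 segment changes.

1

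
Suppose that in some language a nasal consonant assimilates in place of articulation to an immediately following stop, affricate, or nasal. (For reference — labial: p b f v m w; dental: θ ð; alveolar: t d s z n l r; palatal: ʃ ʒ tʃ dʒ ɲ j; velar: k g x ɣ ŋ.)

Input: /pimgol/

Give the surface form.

/m/ before /g/ (velar) → [ŋ]

[piŋgol]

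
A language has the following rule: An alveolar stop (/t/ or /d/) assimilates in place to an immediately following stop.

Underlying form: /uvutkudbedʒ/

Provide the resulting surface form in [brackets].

/t/ before /k/ (velar) → [k]
/d/ before /b/ (labial) → [b]

[uvukkubbedʒ]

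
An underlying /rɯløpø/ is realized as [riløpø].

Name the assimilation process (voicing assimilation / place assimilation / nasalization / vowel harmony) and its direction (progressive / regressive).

vowel harmony, regressive

/ɯ/→[i].
Vowels agree with the last vowel, so the harmony is regressive.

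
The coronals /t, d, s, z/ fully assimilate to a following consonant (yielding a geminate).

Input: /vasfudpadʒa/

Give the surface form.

/s/ before /f/ → [f] (total assimilation)
/d/ before /p/ → [p] (total assimilation)

[vaffuppadʒa]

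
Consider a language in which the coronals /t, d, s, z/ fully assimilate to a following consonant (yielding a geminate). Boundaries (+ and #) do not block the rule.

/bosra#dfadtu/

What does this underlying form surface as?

/s/ before /r/ → [r] (total assimilation)
/d/ before /f/ → [f] (total assimilation)
/d/ before /t/ → [t] (total assimilation)

[borra#ffattu]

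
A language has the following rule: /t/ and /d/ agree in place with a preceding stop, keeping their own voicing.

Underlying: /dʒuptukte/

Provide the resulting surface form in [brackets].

/t/ after /p/ (labial) → [p]
/t/ after /k/ (velar) → [k]

[dʒuppukke]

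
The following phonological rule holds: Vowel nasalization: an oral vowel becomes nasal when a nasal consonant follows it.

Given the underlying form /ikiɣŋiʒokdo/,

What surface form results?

[ikiɣŋiʒokdo]

no segment meets the rule's conditions; no change.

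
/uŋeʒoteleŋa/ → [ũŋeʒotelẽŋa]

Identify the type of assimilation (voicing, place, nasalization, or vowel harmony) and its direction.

nasalization, regressive

/u/→[ũ] /e/→[ẽ].
Each target copies a feature from the following segment, so the direction is regressive.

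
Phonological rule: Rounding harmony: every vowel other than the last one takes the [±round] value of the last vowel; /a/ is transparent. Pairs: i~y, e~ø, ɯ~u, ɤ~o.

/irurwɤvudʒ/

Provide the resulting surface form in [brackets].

/i/ harmonizes with /u/ ([+round]) → [y]
/ɤ/ harmonizes with /u/ ([+round]) → [o]

[yrurwovudʒ]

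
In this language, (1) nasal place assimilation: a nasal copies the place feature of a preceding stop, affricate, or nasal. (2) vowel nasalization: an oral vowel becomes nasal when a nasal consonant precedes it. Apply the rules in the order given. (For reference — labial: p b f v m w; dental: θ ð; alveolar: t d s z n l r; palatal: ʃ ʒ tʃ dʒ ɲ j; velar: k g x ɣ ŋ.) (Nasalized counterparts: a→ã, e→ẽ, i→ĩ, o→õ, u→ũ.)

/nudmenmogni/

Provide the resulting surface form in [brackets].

Rule 1: /m/ after /d/ (alveolar) → [n]
Rule 1: /m/ after /n/ (alveolar) → [n]
Rule 1: /n/ after /g/ (velar) → [ŋ]
After rule 1: nudnennogŋi
Rule 2: /u/ after nasal /n/ → [ũ]
Rule 2: /e/ after nasal /n/ → [ẽ]
Rule 2: /o/ after nasal /n/ → [õ]
Rule 2: /i/ after nasal /ŋ/ → [ĩ]

[nũdnẽnnõgŋĩ]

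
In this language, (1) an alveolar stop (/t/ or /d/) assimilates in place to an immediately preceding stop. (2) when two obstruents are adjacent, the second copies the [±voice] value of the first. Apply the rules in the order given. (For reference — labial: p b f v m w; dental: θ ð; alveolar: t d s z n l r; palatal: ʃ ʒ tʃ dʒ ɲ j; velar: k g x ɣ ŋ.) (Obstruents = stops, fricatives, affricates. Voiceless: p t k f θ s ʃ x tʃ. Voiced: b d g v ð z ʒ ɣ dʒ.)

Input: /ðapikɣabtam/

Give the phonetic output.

Rule 1: /t/ after /b/ (labial) → [p]
After rule 1: ðapikɣabpam
Rule 2: /ɣ/ after /k/ (voiceless) → [x]
Rule 2: /p/ after /b/ (voiced) → [b]

[ðapikxabbam]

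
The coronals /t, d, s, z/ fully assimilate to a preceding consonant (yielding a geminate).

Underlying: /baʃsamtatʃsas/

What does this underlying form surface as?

[baʃʃammatʃtʃas]

/s/ after /ʃ/ → [ʃ] (total assimilation)
/t/ after /m/ → [m] (total assimilation)
/s/ after /tʃ/ → [tʃ] (total assimilation)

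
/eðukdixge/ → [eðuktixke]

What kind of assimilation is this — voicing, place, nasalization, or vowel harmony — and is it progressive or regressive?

voicing assimilation, progressive

/d/→[t] /g/→[k].
Each target copies a feature from the preceding segment, so the direction is progressive.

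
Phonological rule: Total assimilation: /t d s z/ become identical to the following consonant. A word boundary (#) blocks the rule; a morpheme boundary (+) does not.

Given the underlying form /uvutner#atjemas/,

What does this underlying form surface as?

[uvunner#ajjemas]

/t/ before /n/ → [n] (total assimilation)
/t/ before /j/ → [j] (total assimilation)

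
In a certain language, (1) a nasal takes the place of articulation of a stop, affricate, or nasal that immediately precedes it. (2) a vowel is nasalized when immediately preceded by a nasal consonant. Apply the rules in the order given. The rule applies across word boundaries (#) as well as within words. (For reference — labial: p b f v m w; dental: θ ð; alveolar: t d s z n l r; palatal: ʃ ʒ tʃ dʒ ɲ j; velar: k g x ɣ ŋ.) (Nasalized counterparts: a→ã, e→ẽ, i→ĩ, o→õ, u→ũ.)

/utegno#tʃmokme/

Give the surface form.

[utegŋõ#tʃɲõkŋẽ]

Rule 1: /n/ after /g/ (velar) → [ŋ]
Rule 1: /m/ after /tʃ/ (palatal) → [ɲ]
Rule 1: /m/ after /k/ (velar) → [ŋ]
After rule 1: utegŋo#tʃɲokŋe
Rule 2: /o/ after nasal /ŋ/ → [õ]
Rule 2: /o/ after nasal /ɲ/ → [õ]
Rule 2: /e/ after nasal /ŋ/ → [ẽ]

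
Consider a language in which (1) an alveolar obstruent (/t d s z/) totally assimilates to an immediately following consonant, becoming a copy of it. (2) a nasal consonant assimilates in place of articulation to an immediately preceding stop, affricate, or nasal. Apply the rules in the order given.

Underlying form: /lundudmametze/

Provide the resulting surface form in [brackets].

[lundummamezze]

Rule 1: /d/ before /m/ → [m] (total assimilation)
Rule 1: /t/ before /z/ → [z] (total assimilation)
After rule 1: lundummamezze
Rule 2: no segment meets the rule's conditions; no change.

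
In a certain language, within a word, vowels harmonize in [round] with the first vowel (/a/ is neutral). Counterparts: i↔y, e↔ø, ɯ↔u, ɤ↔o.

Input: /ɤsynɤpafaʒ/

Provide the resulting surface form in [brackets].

[ɤsinɤpafaʒ]

/y/ harmonizes with /ɤ/ ([-round]) → [i]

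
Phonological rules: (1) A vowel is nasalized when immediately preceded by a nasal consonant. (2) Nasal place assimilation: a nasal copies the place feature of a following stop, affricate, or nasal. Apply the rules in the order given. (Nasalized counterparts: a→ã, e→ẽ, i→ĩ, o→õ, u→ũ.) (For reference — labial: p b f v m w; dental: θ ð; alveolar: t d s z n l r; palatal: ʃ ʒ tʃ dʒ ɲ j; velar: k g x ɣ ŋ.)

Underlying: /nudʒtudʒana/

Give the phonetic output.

Rule 1: /u/ after nasal /n/ → [ũ]
Rule 1: /a/ after nasal /n/ → [ã]
After rule 1: nũdʒtudʒanã
Rule 2: no segment meets the rule's conditions; no change.

[nũdʒtudʒanã]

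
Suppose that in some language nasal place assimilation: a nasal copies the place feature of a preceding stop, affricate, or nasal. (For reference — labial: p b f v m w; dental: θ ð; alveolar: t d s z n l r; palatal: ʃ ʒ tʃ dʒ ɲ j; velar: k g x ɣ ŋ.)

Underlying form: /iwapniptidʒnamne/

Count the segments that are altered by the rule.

3

/n/ after /p/ (labial) → [m]
/n/ after /dʒ/ (palatal) → [ɲ]
/n/ after /m/ (labial) → [m]
3 segments change.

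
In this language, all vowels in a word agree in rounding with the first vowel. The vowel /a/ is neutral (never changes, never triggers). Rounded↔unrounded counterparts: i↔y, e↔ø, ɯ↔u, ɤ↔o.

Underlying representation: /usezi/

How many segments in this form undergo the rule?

2

/e/ harmonizes with /u/ ([+round]) → [ø]
/i/ harmonizes with /u/ ([+round]) → [y]
2 segments change.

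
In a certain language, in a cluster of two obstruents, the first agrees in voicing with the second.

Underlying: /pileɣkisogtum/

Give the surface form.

[pilexkisoktum]

/ɣ/ before /k/ (voiceless) → [x]
/g/ before /t/ (voiceless) → [k]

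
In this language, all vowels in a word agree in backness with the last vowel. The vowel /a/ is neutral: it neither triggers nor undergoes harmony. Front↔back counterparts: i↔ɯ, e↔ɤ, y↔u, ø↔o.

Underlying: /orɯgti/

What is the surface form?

/o/ harmonizes with /i/ ([-back]) → [ø]
/ɯ/ harmonizes with /i/ ([-back]) → [i]

[ørigti]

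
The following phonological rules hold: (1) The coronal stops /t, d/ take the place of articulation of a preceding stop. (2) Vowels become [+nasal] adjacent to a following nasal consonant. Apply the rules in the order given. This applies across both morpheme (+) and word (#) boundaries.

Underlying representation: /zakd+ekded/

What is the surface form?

[zakg+ekged]

Rule 1: /d/ after /k/ (velar) → [g]
Rule 1: /d/ after /k/ (velar) → [g]
After rule 1: zakg+ekged
Rule 2: no segment meets the rule's conditions; no change.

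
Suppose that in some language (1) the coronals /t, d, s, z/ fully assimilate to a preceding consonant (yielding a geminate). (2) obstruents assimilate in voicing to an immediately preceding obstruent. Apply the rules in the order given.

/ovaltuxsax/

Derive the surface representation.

Rule 1: /t/ after /l/ → [l] (total assimilation)
Rule 1: /s/ after /x/ → [x] (total assimilation)
After rule 1: ovalluxxax
Rule 2: no segment meets the rule's conditions; no change.

[ovalluxxax]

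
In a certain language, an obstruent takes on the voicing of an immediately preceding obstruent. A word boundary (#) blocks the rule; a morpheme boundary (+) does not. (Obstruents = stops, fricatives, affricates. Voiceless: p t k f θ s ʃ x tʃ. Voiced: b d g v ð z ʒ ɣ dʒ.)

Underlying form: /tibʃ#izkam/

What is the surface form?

/ʃ/ after /b/ (voiced) → [ʒ]
/k/ after /z/ (voiced) → [g]

[tibʒ#izgam]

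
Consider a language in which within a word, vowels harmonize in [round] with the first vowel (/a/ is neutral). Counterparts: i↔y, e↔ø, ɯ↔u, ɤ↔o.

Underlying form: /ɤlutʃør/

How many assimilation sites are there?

/u/ harmonizes with /ɤ/ ([-round]) → [ɯ]
/ø/ harmonizes with /ɤ/ ([-round]) → [e]
2 segments change.

2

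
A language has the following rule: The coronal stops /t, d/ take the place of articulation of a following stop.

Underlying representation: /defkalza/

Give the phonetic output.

[defkalza]

no segment meets the rule's conditions; no change.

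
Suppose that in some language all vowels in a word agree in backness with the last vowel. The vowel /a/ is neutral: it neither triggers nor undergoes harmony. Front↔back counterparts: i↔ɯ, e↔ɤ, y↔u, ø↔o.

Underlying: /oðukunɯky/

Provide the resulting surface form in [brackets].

[øðykyniky]

/o/ harmonizes with /y/ ([-back]) → [ø]
/u/ harmonizes with /y/ ([-back]) → [y]
/u/ harmonizes with /y/ ([-back]) → [y]
/ɯ/ harmonizes with /y/ ([-back]) → [i]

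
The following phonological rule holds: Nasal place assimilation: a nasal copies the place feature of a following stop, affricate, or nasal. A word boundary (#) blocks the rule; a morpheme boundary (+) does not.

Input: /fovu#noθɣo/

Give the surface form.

no segment meets the rule's conditions; no change.

[fovu#noθɣo]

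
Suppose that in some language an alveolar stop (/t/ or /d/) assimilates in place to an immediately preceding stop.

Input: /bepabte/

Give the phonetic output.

/t/ after /b/ (labial) → [p]

[bepabpe]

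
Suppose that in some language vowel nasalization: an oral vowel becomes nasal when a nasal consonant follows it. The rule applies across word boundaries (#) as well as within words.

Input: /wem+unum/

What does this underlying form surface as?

[wẽm+ũnũm]

/e/ before nasal /m/ → [ẽ]
/u/ before nasal /n/ → [ũ]
/u/ before nasal /m/ → [ũ]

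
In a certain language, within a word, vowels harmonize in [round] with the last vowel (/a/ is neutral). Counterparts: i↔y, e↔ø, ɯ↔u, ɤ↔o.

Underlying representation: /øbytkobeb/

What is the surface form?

[ebitkɤbeb]

/ø/ harmonizes with /e/ ([-round]) → [e]
/y/ harmonizes with /e/ ([-round]) → [i]
/o/ harmonizes with /e/ ([-round]) → [ɤ]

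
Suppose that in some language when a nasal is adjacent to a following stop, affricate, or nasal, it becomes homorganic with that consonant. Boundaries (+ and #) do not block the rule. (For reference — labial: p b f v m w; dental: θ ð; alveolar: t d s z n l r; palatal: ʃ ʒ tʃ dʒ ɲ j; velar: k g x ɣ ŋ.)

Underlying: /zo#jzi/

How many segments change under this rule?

0

No segment meets the rule's conditions.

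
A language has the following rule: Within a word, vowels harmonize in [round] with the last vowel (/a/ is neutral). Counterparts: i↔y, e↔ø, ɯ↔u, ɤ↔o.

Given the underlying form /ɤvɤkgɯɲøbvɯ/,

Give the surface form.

[ɤvɤkgɯɲebvɯ]

/ø/ harmonizes with /ɯ/ ([-round]) → [e]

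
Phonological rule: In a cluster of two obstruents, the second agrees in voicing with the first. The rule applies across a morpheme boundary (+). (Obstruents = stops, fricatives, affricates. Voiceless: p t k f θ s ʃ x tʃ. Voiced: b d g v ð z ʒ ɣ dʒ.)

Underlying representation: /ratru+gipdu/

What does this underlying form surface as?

[ratru+giptu]

/d/ after /p/ (voiceless) → [t]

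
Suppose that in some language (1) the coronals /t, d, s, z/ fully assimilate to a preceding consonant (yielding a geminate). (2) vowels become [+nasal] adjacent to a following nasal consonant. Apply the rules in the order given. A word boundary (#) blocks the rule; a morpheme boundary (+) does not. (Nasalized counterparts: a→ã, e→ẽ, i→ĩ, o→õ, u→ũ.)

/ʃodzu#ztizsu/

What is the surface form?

[ʃoddu#zzizzu]

Rule 1: /z/ after /d/ → [d] (total assimilation)
Rule 1: /t/ after /z/ → [z] (total assimilation)
Rule 1: /s/ after /z/ → [z] (total assimilation)
After rule 1: ʃoddu#zzizzu
Rule 2: no segment meets the rule's conditions; no change.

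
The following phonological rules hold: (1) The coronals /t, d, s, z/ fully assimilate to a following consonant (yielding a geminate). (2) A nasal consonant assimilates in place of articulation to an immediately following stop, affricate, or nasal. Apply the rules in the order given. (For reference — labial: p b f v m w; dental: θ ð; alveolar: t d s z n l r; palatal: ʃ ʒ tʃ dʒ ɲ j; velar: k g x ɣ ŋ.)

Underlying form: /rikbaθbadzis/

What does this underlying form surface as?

[rikbaθbazzis]

Rule 1: /d/ before /z/ → [z] (total assimilation)
After rule 1: rikbaθbazzis
Rule 2: no segment meets the rule's conditions; no change.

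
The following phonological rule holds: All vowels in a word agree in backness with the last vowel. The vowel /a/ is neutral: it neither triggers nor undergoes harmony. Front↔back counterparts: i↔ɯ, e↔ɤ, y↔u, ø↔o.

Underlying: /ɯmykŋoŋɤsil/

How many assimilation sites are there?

3

/ɯ/ harmonizes with /i/ ([-back]) → [i]
/o/ harmonizes with /i/ ([-back]) → [ø]
/ɤ/ harmonizes with /i/ ([-back]) → [e]
3 segments change.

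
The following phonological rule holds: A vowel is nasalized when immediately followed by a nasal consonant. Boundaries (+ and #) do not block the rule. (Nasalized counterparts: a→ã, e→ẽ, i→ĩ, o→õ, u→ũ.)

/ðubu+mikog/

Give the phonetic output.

[ðubũ+mikog]

/u/ before nasal /m/ → [ũ]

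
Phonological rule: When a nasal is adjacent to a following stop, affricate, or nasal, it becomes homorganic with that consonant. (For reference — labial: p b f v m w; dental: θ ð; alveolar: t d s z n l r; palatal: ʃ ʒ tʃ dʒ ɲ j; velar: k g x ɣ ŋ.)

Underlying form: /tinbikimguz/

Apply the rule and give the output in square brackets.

[timbikiŋguz]

/n/ before /b/ (labial) → [m]
/m/ before /g/ (velar) → [ŋ]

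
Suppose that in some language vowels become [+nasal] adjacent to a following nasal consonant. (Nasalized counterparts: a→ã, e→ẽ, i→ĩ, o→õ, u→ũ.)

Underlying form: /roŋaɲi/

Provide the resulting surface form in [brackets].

/o/ before nasal /ŋ/ → [õ]
/a/ before nasal /ɲ/ → [ã]

[rõŋãɲi]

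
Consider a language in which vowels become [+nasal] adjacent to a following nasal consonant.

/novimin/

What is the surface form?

[novĩmĩn]

/i/ before nasal /m/ → [ĩ]
/i/ before nasal /n/ → [ĩ]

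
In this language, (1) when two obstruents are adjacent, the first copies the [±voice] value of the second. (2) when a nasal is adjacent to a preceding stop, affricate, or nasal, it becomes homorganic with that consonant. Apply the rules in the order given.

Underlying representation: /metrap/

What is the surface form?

[metrap]

Rule 1: no segment meets the rule's conditions; no change.
After rule 1: metrap
Rule 2: no segment meets the rule's conditions; no change.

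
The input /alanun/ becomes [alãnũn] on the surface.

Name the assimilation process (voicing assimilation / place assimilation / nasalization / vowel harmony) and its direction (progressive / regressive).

/a/→[ã] /u/→[ũ].
Each target copies a feature from the following segment, so the direction is regressive.

nasalization, regressive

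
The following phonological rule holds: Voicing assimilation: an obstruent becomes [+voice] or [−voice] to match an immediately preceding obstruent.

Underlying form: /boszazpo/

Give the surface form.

/z/ after /s/ (voiceless) → [s]
/p/ after /z/ (voiced) → [b]

[bossazbo]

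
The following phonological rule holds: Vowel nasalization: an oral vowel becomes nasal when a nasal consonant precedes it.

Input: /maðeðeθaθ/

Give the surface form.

/a/ after nasal /m/ → [ã]

[mãðeðeθaθ]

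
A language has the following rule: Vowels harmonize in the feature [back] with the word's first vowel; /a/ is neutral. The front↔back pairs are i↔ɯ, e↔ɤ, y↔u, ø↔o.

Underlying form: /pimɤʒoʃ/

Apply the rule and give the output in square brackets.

/ɤ/ harmonizes with /i/ ([-back]) → [e]
/o/ harmonizes with /i/ ([-back]) → [ø]

[pimeʒøʃ]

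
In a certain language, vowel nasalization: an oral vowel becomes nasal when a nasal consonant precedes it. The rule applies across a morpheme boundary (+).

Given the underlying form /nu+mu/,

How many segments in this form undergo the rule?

2

/u/ after nasal /n/ → [ũ]
/u/ after nasal /m/ → [ũ]
2 segments change.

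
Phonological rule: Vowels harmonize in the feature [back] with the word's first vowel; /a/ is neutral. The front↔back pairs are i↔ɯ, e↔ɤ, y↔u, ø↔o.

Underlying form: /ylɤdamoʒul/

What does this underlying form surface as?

[yledamøʒyl]

/ɤ/ harmonizes with /y/ ([-back]) → [e]
/o/ harmonizes with /y/ ([-back]) → [ø]
/u/ harmonizes with /y/ ([-back]) → [y]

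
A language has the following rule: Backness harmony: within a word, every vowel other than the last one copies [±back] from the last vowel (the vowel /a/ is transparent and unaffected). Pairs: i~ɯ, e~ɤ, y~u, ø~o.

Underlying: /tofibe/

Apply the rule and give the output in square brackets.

[tøfibe]

/o/ harmonizes with /e/ ([-back]) → [ø]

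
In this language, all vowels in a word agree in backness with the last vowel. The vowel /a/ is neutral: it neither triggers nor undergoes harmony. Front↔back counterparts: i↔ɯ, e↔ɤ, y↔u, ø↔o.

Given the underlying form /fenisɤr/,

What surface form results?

[fɤnɯsɤr]

/e/ harmonizes with /ɤ/ ([+back]) → [ɤ]
/i/ harmonizes with /ɤ/ ([+back]) → [ɯ]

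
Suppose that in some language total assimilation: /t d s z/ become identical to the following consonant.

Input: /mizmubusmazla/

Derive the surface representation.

/z/ before /m/ → [m] (total assimilation)
/s/ before /m/ → [m] (total assimilation)
/z/ before /l/ → [l] (total assimilation)

[mimmubummalla]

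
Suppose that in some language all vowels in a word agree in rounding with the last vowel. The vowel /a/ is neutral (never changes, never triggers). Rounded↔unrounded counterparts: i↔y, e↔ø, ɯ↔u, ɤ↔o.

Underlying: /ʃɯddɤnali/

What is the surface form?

[ʃɯddɤnali]

no segment meets the rule's conditions; no change.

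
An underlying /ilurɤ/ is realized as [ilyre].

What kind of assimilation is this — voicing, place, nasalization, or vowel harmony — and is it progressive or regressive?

vowel harmony, progressive

/u/→[y] /ɤ/→[e].
Vowels agree with the first vowel, so the harmony is progressive.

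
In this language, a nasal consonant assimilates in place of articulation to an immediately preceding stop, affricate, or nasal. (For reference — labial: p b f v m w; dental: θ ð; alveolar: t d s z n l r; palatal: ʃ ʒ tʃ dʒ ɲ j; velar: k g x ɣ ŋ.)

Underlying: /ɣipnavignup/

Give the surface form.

[ɣipmavigŋup]

/n/ after /p/ (labial) → [m]
/n/ after /g/ (velar) → [ŋ]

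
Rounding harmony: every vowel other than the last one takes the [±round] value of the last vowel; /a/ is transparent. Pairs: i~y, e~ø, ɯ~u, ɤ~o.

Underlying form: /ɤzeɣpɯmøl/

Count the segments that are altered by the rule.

3

/ɤ/ harmonizes with /ø/ ([+round]) → [o]
/e/ harmonizes with /ø/ ([+round]) → [ø]
/ɯ/ harmonizes with /ø/ ([+round]) → [u]
3 segments change.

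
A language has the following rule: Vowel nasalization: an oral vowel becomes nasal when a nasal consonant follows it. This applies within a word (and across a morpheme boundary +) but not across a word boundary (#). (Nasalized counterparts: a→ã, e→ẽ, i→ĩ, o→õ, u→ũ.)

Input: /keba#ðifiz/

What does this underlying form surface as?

no segment meets the rule's conditions; no change.

[keba#ðifiz]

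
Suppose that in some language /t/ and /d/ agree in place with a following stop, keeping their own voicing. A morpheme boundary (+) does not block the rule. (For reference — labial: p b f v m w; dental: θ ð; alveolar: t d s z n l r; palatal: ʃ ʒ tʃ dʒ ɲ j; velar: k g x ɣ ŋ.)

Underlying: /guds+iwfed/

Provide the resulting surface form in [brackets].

no segment meets the rule's conditions; no change.

[guds+iwfed]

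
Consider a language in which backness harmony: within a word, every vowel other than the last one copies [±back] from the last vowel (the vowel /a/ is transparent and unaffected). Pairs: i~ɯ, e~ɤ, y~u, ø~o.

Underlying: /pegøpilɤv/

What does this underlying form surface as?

/e/ harmonizes with /ɤ/ ([+back]) → [ɤ]
/ø/ harmonizes with /ɤ/ ([+back]) → [o]
/i/ harmonizes with /ɤ/ ([+back]) → [ɯ]

[pɤgopɯlɤv]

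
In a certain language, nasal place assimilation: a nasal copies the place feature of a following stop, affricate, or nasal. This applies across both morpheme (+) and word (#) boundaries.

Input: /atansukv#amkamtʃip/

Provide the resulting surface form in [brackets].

[atansukv#aŋkaɲtʃip]

/m/ before /k/ (velar) → [ŋ]
/m/ before /tʃ/ (palatal) → [ɲ]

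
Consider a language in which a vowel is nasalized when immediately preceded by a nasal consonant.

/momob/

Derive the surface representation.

[mõmõb]

/o/ after nasal /m/ → [õ]
/o/ after nasal /m/ → [õ]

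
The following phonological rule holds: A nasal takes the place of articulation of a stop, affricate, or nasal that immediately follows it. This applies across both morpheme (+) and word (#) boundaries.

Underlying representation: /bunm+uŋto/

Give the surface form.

[bumm+unto]

/n/ before /m/ (labial) → [m]
/ŋ/ before /t/ (alveolar) → [n]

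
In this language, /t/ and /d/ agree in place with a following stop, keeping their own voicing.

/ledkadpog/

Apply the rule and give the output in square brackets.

/d/ before /k/ (velar) → [g]
/d/ before /p/ (labial) → [b]

[legkabpog]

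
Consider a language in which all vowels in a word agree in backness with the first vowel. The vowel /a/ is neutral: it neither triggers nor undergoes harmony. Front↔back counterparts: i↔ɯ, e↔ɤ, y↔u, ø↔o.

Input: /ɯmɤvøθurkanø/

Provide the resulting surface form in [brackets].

[ɯmɤvoθurkano]

/ø/ harmonizes with /ɯ/ ([+back]) → [o]
/ø/ harmonizes with /ɯ/ ([+back]) → [o]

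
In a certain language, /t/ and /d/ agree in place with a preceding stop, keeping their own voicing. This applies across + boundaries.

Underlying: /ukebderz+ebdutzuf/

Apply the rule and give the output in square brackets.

[ukebberz+ebbutzuf]

/d/ after /b/ (labial) → [b]
/d/ after /b/ (labial) → [b]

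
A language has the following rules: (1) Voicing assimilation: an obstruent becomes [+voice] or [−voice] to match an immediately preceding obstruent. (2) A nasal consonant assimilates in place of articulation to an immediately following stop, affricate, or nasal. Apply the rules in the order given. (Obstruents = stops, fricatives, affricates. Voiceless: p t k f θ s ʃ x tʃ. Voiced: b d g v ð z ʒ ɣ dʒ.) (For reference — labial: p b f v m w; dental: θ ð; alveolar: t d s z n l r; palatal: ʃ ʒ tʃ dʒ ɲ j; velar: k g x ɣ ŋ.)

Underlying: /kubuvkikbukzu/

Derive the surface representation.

Rule 1: /k/ after /v/ (voiced) → [g]
Rule 1: /b/ after /k/ (voiceless) → [p]
Rule 1: /z/ after /k/ (voiceless) → [s]
After rule 1: kubuvgikpuksu
Rule 2: no segment meets the rule's conditions; no change.

[kubuvgikpuksu]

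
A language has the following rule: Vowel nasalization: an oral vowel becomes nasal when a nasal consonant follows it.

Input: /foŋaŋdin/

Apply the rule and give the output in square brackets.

/o/ before nasal /ŋ/ → [õ]
/a/ before nasal /ŋ/ → [ã]
/i/ before nasal /n/ → [ĩ]

[fõŋãŋdĩn]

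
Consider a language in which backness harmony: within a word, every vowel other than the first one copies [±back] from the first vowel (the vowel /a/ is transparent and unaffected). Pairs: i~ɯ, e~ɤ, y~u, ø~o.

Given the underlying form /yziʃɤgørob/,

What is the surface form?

/ɤ/ harmonizes with /y/ ([-back]) → [e]
/o/ harmonizes with /y/ ([-back]) → [ø]

[yziʃegørøb]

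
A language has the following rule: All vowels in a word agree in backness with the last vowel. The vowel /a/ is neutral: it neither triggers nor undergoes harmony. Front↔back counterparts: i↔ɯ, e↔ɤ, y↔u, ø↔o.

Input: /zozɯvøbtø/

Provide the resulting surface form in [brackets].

[zøzivøbtø]

/o/ harmonizes with /ø/ ([-back]) → [ø]
/ɯ/ harmonizes with /ø/ ([-back]) → [i]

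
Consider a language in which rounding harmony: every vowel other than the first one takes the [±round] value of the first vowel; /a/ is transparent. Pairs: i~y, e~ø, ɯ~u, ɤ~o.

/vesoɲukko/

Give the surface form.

[vesɤɲɯkkɤ]

/o/ harmonizes with /e/ ([-round]) → [ɤ]
/u/ harmonizes with /e/ ([-round]) → [ɯ]
/o/ harmonizes with /e/ ([-round]) → [ɤ]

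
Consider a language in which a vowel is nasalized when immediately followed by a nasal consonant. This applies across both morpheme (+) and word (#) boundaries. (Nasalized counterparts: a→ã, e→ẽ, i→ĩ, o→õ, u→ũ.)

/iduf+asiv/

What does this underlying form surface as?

no segment meets the rule's conditions; no change.

[iduf+asiv]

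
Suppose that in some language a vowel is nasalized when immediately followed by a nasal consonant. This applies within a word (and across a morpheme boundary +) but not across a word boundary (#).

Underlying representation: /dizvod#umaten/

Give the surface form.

/u/ before nasal /m/ → [ũ]
/e/ before nasal /n/ → [ẽ]

[dizvod#ũmatẽn]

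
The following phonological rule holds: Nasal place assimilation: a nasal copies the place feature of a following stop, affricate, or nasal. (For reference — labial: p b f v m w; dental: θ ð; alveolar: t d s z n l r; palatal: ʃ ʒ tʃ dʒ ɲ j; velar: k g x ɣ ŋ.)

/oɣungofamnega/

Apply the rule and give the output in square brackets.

[oɣuŋgofannega]

/n/ before /g/ (velar) → [ŋ]
/m/ before /n/ (alveolar) → [n]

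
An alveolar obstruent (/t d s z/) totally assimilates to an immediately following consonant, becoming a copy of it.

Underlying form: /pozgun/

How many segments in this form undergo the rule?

1

/z/ before /g/ → [g] (total assimilation)
1 segment changes.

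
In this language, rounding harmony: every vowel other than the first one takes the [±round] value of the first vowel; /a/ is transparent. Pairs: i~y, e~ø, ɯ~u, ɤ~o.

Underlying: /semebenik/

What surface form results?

[semebenik]

no segment meets the rule's conditions; no change.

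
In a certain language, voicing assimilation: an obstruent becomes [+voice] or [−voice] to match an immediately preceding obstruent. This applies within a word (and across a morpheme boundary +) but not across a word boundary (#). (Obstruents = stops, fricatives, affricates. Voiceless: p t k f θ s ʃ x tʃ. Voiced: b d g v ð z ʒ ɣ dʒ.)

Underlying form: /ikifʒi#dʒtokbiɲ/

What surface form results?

/ʒ/ after /f/ (voiceless) → [ʃ]
/t/ after /dʒ/ (voiced) → [d]
/b/ after /k/ (voiceless) → [p]

[ikifʃi#dʒdokpiɲ]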